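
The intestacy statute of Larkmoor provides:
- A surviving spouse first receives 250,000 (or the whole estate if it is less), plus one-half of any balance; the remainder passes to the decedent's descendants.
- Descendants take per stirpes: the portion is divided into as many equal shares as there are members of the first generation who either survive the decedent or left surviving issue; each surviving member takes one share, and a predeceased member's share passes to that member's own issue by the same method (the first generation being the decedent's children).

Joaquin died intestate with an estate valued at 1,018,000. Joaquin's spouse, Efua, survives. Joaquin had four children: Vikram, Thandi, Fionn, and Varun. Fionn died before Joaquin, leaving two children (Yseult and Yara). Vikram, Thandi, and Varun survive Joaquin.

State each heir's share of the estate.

Efua: 634,000; Vikram: 96,000; Thandi: 96,000; Yseult: 48,000; Yara: 48,000; Varun: 96,000

Efua first takes 250,000, leaving a balance of 768,000. Efua then takes one-half of the balance (384,000), for a total of 634,000. The remaining 384,000 passes to the descendants.
The descendants' portion (384,000) is divided into 4 shares of 96,000: Vikram, Thandi, and Varun each take 96,000; Fionn's 96,000 share passes to Fionn's issue.
Fionn's share (96,000) is divided into 2 shares of 48,000: Yseult and Yara each take 48,000.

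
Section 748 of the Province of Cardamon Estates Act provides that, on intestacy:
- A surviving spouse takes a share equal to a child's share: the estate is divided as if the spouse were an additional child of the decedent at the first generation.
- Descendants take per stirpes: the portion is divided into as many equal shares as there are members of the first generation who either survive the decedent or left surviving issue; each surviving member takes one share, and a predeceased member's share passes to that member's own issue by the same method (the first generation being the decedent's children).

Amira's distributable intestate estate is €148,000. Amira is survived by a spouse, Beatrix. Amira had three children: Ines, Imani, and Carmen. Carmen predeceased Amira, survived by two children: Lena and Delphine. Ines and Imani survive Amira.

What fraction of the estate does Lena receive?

The spouse counts as an additional share at the children's level, so there are 4 primary shares of €37,000. Beatrix takes one such share (€37,000).
The children's combined portion (€111,000) is divided into 3 shares of €37,000: Ines and Imani each take €37,000; Carmen's €37,000 share passes to Carmen's issue.
Carmen's share (€37,000) is divided into 2 shares of €18,500: Lena and Delphine each take €18,500.

Lena receives 1/8 of the estate.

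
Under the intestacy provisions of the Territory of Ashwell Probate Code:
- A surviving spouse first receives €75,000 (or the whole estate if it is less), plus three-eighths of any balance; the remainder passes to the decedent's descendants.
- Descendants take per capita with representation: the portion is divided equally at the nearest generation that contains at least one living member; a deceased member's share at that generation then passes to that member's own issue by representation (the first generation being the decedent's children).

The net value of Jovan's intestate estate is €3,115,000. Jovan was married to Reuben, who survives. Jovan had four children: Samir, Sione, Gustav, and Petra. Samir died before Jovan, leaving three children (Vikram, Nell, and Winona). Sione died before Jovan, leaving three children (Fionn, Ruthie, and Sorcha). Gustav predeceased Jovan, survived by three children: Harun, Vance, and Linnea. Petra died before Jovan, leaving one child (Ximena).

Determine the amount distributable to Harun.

Harun receives €190,000.

Reuben first takes €75,000, leaving a balance of €3,040,000. Reuben then takes three-eighths of the balance (€1,140,000), for a total of €1,215,000. The remaining €1,900,000 passes to the descendants.
No child survives, so the initial division is made at the grandchildren's generation.
The descendants' portion (€1,900,000) is divided into 10 shares of €190,000: Vikram, Nell, Winona, Fionn, Ruthie, Sorcha, Harun, Vance, Linnea, and Ximena each take €190,000.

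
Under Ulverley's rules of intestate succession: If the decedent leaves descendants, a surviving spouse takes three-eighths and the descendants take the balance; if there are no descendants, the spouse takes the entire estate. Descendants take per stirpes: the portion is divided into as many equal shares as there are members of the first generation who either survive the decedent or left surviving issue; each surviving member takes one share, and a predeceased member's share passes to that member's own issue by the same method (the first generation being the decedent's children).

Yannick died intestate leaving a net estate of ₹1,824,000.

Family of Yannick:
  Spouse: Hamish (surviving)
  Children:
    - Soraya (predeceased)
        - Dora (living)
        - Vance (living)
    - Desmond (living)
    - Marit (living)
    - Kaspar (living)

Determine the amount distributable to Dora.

Dora receives ₹142,500.

Hamish takes three-eighths of ₹1,824,000 = ₹684,000. The remaining ₹1,140,000 passes to the descendants.
The descendants' portion (₹1,140,000) is divided into 4 shares of ₹285,000: Desmond, Marit, and Kaspar each take ₹285,000; Soraya's ₹285,000 share passes to Soraya's issue.
Soraya's share (₹285,000) is divided into 2 shares of ₹142,500: Dora and Vance each take ₹142,500.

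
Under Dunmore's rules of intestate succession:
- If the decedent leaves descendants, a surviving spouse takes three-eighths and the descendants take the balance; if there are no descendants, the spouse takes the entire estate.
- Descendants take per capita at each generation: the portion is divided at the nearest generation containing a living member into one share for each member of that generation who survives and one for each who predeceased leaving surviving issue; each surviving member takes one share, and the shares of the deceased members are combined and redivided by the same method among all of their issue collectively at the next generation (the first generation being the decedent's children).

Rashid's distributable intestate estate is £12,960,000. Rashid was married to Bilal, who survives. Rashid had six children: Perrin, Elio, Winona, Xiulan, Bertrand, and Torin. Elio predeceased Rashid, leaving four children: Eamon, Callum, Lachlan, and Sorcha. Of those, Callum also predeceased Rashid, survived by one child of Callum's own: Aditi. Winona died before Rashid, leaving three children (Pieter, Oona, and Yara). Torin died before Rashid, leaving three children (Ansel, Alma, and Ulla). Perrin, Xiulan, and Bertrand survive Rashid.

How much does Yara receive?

Bilal takes three-eighths of £12,960,000 = £4,860,000. The remaining £8,100,000 passes to the descendants.
The descendants' portion (£8,100,000) is divided at the children's generation into 6 shares of £1,350,000. Perrin, Xiulan, and Bertrand each take £1,350,000. The 3 shares of the deceased (Elio, Winona, and Torin) are combined into a pool of £4,050,000.
That pool (£4,050,000) is divided at the grandchildren's generation into 10 shares of £405,000. Eamon, Lachlan, Sorcha, Pieter, Oona, Yara, Ansel, Alma, and Ulla each take £405,000. The remaining share for the deceased Callum (£405,000) is carried to the next generation.
That pool (£405,000) passes entirely to Aditi, the sole taker at the great-grandchildren's generation.

Yara receives £405,000.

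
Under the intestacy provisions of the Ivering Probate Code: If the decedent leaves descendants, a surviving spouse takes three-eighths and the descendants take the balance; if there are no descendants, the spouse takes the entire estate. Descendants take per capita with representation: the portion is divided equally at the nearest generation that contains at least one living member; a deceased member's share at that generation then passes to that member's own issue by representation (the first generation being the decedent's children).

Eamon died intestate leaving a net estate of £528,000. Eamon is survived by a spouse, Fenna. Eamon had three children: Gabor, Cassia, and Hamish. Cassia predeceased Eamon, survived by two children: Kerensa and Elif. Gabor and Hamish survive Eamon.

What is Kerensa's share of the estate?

Kerensa receives £55,000.

Fenna takes three-eighths of £528,000 = £198,000. The remaining £330,000 passes to the descendants.
The descendants' portion (£330,000) is divided into 3 shares of £110,000: Gabor and Hamish each take £110,000; Cassia's £110,000 share passes to Cassia's issue.
Cassia's share (£110,000) is divided into 2 shares of £55,000: Kerensa and Elif each take £55,000.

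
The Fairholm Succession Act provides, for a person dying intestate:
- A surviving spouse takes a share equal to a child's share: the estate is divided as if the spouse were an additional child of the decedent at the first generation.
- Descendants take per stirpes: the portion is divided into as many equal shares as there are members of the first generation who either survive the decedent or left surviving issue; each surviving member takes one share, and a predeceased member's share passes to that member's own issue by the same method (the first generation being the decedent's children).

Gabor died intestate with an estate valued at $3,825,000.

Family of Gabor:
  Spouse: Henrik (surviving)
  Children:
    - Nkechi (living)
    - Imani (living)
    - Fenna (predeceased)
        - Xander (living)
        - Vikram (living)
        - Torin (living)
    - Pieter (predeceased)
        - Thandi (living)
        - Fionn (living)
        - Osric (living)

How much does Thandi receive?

The spouse counts as an additional share at the children's level, so there are 5 primary shares of $765,000. Henrik takes one such share ($765,000).
The children's combined portion ($3,060,000) is divided into 4 shares of $765,000: Nkechi and Imani each take $765,000; Fenna's $765,000 share passes to Fenna's issue; Pieter's $765,000 share passes to Pieter's issue.
Fenna's share ($765,000) is divided into 3 shares of $255,000: Xander, Vikram, and Torin each take $255,000.
Pieter's share ($765,000) is divided into 3 shares of $255,000: Thandi, Fionn, and Osric each take $255,000.

Thandi receives $255,000.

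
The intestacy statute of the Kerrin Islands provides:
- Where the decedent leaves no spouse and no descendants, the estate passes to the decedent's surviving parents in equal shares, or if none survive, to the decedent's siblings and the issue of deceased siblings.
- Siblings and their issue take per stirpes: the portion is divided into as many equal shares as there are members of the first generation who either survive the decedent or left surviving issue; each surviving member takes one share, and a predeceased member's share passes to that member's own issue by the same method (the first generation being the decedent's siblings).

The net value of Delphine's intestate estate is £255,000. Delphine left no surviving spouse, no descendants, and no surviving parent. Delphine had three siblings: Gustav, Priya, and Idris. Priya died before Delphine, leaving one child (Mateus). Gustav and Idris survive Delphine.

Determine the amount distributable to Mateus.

The entire £255,000 passes to the siblings and their issue.
That amount (£255,000) is divided into 3 shares of £85,000: Gustav and Idris each take £85,000; Priya's £85,000 share passes to Priya's issue.
Priya's share (£85,000) passes entirely to Mateus.

Mateus receives £85,000.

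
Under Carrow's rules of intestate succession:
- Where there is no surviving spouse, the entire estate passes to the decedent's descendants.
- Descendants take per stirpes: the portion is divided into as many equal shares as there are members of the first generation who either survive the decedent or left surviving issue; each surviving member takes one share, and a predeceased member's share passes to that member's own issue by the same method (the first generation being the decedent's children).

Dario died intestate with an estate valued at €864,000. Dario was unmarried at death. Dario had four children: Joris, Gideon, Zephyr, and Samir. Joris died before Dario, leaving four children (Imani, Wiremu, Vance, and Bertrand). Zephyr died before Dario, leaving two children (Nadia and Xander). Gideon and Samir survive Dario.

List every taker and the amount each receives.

The entire €864,000 passes to the descendants.
That amount (€864,000) is divided into 4 shares of €216,000: Gideon and Samir each take €216,000; Joris's €216,000 share passes to Joris's issue; Zephyr's €216,000 share passes to Zephyr's issue.
Joris's share (€216,000) is divided into 4 shares of €54,000: Imani, Wiremu, Vance, and Bertrand each take €54,000.
Zephyr's share (€216,000) is divided into 2 shares of €108,000: Nadia and Xander each take €108,000.

Imani: €54,000; Wiremu: €54,000; Vance: €54,000; Bertrand: €54,000; Gideon: €216,000; Nadia: €108,000; Xander: €108,000; Samir: €216,000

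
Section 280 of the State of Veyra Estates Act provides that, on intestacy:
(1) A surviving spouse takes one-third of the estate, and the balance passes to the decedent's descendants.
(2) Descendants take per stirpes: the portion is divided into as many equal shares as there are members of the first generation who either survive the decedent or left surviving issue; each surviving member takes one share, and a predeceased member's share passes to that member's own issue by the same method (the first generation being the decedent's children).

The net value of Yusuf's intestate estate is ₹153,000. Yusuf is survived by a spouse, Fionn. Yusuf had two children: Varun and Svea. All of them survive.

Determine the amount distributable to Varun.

Fionn takes one-third of ₹153,000 = ₹51,000. The remaining ₹102,000 passes to the descendants.
The descendants' portion (₹102,000) is divided into 2 shares of ₹51,000: Varun and Svea each take ₹51,000.

Varun receives ₹51,000.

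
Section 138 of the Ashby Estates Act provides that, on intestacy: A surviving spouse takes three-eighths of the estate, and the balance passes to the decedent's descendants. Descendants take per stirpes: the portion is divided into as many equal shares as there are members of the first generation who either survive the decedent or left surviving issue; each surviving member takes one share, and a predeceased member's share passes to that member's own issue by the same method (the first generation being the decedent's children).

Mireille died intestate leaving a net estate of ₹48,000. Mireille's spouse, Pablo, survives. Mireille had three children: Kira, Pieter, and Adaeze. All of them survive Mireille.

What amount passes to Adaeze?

Adaeze receives ₹10,000.

Pablo takes three-eighths of ₹48,000 = ₹18,000. The remaining ₹30,000 passes to the descendants.
The descendants' portion (₹30,000) is divided into 3 shares of ₹10,000: Kira, Pieter, and Adaeze each take ₹10,000.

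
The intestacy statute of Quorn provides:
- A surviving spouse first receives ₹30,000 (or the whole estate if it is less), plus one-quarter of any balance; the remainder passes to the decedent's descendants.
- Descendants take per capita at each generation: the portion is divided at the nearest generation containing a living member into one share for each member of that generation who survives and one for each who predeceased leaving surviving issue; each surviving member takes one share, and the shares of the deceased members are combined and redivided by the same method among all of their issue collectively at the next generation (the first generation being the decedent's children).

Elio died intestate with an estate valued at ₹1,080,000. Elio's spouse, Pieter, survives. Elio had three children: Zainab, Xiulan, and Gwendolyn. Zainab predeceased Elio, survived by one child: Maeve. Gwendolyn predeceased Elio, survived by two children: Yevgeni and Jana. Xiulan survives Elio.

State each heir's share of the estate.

Pieter: ₹292,500; Maeve: ₹175,000; Xiulan: ₹262,500; Yevgeni: ₹175,000; Jana: ₹175,000

Pieter first takes ₹30,000, leaving a balance of ₹1,050,000. Pieter then takes one-quarter of the balance (₹262,500), for a total of ₹292,500. The remaining ₹787,500 passes to the descendants.
The descendants' portion (₹787,500) is divided at the children's generation into 3 shares of ₹262,500. Xiulan takes ₹262,500. The 2 shares of the deceased (Zainab and Gwendolyn) are combined into a pool of ₹525,000.
That pool (₹525,000) is divided at the grandchildren's generation equally among Maeve, Yevgeni, and Jana: ₹175,000 each.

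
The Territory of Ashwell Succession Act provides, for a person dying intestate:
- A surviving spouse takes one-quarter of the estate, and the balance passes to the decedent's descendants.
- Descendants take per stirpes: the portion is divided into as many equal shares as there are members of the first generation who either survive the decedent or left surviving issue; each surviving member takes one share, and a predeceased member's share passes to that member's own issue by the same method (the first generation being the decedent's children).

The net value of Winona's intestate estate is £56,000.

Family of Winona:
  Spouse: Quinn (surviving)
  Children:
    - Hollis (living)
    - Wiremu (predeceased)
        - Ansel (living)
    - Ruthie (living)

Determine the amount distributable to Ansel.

Quinn takes one-quarter of £56,000 = £14,000. The remaining £42,000 passes to the descendants.
The descendants' portion (£42,000) is divided into 3 shares of £14,000: Hollis and Ruthie each take £14,000; Wiremu's £14,000 share passes to Wiremu's issue.
Wiremu's share (£14,000) passes entirely to Ansel.

Ansel receives £14,000.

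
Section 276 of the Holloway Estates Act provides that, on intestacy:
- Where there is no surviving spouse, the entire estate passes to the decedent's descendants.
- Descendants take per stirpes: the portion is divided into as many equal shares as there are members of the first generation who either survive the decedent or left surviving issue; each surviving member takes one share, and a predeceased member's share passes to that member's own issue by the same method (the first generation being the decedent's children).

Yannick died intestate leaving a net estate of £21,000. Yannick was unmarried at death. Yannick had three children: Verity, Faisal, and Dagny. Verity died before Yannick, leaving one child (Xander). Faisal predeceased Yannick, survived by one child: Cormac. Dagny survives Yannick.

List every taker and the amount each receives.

The entire £21,000 passes to the descendants.
That amount (£21,000) is divided into 3 shares of £7,000: Dagny takes £7,000; Verity's £7,000 share passes to Verity's issue; Faisal's £7,000 share passes to Faisal's issue.
Verity's share (£7,000) passes entirely to Xander.
Faisal's share (£7,000) passes entirely to Cormac.

Xander: £7,000; Cormac: £7,000; Dagny: £7,000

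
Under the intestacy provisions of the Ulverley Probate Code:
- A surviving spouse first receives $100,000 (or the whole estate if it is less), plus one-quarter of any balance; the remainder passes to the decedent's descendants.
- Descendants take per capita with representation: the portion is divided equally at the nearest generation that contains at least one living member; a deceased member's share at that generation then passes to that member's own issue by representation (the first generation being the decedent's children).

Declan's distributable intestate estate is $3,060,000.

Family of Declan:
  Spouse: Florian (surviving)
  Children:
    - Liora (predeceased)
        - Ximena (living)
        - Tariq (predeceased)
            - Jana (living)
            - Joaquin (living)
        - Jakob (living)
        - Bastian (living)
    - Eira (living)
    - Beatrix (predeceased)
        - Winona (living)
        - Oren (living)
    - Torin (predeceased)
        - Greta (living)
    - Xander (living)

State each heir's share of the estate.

Florian: $840,000; Ximena: $111,000; Jana: $55,500; Joaquin: $55,500; Jakob: $111,000; Bastian: $111,000; Eira: $444,000; Winona: $222,000; Oren: $222,000; Greta: $444,000; Xander: $444,000

Florian first takes $100,000, leaving a balance of $2,960,000. Florian then takes one-quarter of the balance ($740,000), for a total of $840,000. The remaining $2,220,000 passes to the descendants.
The descendants' portion ($2,220,000) is divided into 5 shares of $444,000: Eira and Xander each take $444,000; Liora's $444,000 share passes to Liora's issue; Beatrix's $444,000 share passes to Beatrix's issue; Torin's $444,000 share passes to Torin's issue.
Liora's share ($444,000) is divided into 4 shares of $111,000: Ximena, Jakob, and Bastian each take $111,000; Tariq's $111,000 share passes to Tariq's issue.
Tariq's share ($111,000) is divided into 2 shares of $55,500: Jana and Joaquin each take $55,500.
Beatrix's share ($444,000) is divided into 2 shares of $222,000: Winona and Oren each take $222,000.
Torin's share ($444,000) passes entirely to Greta.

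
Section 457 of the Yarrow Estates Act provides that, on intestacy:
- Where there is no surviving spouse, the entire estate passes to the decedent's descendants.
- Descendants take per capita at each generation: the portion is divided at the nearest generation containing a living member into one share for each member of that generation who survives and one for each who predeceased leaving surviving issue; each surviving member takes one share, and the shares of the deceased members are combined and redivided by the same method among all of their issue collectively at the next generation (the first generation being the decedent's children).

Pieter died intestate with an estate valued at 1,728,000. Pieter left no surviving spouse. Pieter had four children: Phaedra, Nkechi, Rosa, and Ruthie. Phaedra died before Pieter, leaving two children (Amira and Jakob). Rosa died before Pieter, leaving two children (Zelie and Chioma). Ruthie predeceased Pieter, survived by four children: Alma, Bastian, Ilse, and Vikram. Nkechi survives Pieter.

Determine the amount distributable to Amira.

The entire 1,728,000 passes to the descendants.
That amount (1,728,000) is divided at the children's generation into 4 shares of 432,000. Nkechi takes 432,000. The 3 shares of the deceased (Phaedra, Rosa, and Ruthie) are combined into a pool of 1,296,000.
That pool (1,296,000) is divided at the grandchildren's generation equally among Amira, Jakob, Zelie, Chioma, Alma, Bastian, Ilse, and Vikram: 162,000 each.

Amira receives 162,000.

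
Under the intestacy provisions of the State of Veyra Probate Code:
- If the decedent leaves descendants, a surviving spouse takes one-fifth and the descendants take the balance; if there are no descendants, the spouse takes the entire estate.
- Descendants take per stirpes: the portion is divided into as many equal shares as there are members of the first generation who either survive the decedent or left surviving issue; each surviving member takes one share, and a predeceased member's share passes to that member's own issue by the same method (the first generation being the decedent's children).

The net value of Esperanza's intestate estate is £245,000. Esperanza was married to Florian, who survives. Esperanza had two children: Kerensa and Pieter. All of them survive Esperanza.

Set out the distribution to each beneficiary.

Florian takes one-fifth of £245,000 = £49,000. The remaining £196,000 passes to the descendants.
The descendants' portion (£196,000) is divided into 2 shares of £98,000: Kerensa and Pieter each take £98,000.

Florian: £49,000; Kerensa: £98,000; Pieter: £98,000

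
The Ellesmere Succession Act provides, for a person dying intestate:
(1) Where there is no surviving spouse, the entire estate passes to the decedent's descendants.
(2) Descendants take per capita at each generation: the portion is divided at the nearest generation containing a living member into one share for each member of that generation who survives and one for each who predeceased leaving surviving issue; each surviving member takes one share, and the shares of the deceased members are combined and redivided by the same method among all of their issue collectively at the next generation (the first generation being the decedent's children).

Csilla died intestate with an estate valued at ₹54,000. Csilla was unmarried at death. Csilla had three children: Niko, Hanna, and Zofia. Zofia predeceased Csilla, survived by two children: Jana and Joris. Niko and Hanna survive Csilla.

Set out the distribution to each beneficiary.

The entire ₹54,000 passes to the descendants.
That amount (₹54,000) is divided at the children's generation into 3 shares of ₹18,000. Niko and Hanna each take ₹18,000. The remaining share for the deceased Zofia (₹18,000) is carried to the next generation.
That pool (₹18,000) is divided at the grandchildren's generation equally among Jana and Joris: ₹9,000 each.

Niko: ₹18,000; Hanna: ₹18,000; Jana: ₹9,000; Joris: ₹9,000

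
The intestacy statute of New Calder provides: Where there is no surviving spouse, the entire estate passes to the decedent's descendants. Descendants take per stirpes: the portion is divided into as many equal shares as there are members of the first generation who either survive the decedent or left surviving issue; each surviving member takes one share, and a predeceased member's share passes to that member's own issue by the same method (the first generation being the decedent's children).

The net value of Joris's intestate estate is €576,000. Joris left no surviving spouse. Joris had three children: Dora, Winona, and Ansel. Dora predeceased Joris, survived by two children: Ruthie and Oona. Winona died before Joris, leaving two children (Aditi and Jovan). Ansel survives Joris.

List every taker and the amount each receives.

Ruthie: €96,000; Oona: €96,000; Aditi: €96,000; Jovan: €96,000; Ansel: €192,000

The entire €576,000 passes to the descendants.
That amount (€576,000) is divided into 3 shares of €192,000: Ansel takes €192,000; Dora's €192,000 share passes to Dora's issue; Winona's €192,000 share passes to Winona's issue.
Dora's share (€192,000) is divided into 2 shares of €96,000: Ruthie and Oona each take €96,000.
Winona's share (€192,000) is divided into 2 shares of €96,000: Aditi and Jovan each take €96,000.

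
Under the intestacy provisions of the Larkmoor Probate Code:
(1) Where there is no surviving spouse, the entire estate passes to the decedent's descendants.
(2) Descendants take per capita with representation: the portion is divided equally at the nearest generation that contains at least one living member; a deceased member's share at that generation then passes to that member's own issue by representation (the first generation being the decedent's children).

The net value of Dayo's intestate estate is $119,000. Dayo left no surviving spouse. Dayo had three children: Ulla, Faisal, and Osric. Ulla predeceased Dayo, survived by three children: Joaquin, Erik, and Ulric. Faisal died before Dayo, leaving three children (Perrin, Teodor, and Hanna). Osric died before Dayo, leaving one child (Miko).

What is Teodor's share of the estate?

Teodor receives $17,000.

The entire $119,000 passes to the descendants.
No child survives, so the initial division is made at the grandchildren's generation.
That amount ($119,000) is divided into 7 shares of $17,000: Joaquin, Erik, Ulric, Perrin, Teodor, Hanna, and Miko each take $17,000.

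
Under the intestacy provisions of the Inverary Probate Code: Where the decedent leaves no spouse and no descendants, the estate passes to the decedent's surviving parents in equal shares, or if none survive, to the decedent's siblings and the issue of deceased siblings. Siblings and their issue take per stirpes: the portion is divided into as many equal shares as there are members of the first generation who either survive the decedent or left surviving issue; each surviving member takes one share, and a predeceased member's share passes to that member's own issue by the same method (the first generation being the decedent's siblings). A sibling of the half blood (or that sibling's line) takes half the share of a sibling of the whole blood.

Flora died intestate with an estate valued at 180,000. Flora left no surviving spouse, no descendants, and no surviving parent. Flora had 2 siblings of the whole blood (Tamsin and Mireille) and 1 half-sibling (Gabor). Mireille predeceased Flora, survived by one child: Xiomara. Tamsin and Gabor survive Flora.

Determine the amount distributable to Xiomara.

Xiomara receives 72,000.

The entire 180,000 passes to the siblings and their issue.
Counting each half-blood sibling's line as half a unit, there are 5/2 units in 180,000, so one unit is 72,000. Whole-blood lines (Tamsin and Mireille) take 72,000 each; half-blood lines (Gabor) take 36,000 each.
Mireille's share (72,000) passes entirely to Xiomara.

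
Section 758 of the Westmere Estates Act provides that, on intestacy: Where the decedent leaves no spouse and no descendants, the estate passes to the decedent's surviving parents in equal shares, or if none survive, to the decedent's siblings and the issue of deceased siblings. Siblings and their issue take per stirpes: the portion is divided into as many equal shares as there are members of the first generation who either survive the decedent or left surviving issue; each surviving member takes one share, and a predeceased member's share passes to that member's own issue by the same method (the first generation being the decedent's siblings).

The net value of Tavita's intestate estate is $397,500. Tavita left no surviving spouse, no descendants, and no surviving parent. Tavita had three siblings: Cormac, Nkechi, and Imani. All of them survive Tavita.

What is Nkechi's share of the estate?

The entire $397,500 passes to the siblings and their issue.
That amount ($397,500) is divided into 3 shares of $132,500: Cormac, Nkechi, and Imani each take $132,500.

Nkechi receives $132,500.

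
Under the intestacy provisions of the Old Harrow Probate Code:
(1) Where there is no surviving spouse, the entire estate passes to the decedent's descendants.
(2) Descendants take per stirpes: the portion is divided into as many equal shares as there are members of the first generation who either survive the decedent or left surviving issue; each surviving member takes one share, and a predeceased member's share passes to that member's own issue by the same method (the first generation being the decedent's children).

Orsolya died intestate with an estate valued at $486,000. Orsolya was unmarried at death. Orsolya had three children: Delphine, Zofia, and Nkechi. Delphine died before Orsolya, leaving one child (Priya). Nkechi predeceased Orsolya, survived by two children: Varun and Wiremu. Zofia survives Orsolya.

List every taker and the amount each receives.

The entire $486,000 passes to the descendants.
That amount ($486,000) is divided into 3 shares of $162,000: Zofia takes $162,000; Delphine's $162,000 share passes to Delphine's issue; Nkechi's $162,000 share passes to Nkechi's issue.
Delphine's share ($162,000) passes entirely to Priya.
Nkechi's share ($162,000) is divided into 2 shares of $81,000: Varun and Wiremu each take $81,000.

Priya: $162,000; Zofia: $162,000; Varun: $81,000; Wiremu: $81,000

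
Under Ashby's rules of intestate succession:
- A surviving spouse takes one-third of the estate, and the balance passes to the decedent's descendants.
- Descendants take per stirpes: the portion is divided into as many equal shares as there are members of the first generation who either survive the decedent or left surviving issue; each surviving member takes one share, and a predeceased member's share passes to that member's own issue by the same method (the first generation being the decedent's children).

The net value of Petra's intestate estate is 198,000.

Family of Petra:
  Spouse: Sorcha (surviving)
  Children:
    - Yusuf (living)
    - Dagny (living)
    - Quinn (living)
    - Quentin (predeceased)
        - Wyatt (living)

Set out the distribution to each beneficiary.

Sorcha: 66,000; Yusuf: 33,000; Dagny: 33,000; Quinn: 33,000; Wyatt: 33,000

Sorcha takes one-third of 198,000 = 66,000. The remaining 132,000 passes to the descendants.
The descendants' portion (132,000) is divided into 4 shares of 33,000: Yusuf, Dagny, and Quinn each take 33,000; Quentin's 33,000 share passes to Quentin's issue.
Quentin's share (33,000) passes entirely to Wyatt.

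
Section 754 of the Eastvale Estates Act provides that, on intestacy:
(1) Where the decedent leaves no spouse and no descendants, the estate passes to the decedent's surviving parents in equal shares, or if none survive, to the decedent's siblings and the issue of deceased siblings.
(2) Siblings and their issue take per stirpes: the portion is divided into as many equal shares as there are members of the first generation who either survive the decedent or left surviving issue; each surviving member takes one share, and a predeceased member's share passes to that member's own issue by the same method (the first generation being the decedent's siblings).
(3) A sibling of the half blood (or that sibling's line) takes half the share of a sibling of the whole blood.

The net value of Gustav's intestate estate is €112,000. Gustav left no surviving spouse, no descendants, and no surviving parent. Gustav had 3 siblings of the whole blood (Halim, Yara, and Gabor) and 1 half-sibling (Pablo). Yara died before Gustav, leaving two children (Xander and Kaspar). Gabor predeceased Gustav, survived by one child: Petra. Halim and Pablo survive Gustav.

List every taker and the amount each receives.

The entire €112,000 passes to the siblings and their issue.
Counting each half-blood sibling's line as half a unit, there are 7/2 units in €112,000, so one unit is €32,000. Whole-blood lines (Halim, Yara, and Gabor) take €32,000 each; half-blood lines (Pablo) take €16,000 each.
Yara's share (€32,000) is divided into 2 shares of €16,000: Xander and Kaspar each take €16,000.
Gabor's share (€32,000) passes entirely to Petra.

Halim: €32,000; Xander: €16,000; Kaspar: €16,000; Pablo: €16,000; Petra: €32,000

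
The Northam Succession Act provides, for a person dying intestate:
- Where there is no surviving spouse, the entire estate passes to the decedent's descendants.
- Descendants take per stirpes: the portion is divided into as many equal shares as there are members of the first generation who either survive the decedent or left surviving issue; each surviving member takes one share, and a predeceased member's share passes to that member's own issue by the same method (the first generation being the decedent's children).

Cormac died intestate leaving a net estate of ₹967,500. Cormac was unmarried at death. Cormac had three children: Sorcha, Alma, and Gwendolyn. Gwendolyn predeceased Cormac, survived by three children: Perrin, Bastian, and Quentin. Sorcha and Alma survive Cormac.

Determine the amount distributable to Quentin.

The entire ₹967,500 passes to the descendants.
That amount (₹967,500) is divided into 3 shares of ₹322,500: Sorcha and Alma each take ₹322,500; Gwendolyn's ₹322,500 share passes to Gwendolyn's issue.
Gwendolyn's share (₹322,500) is divided into 3 shares of ₹107,500: Perrin, Bastian, and Quentin each take ₹107,500.

Quentin receives ₹107,500.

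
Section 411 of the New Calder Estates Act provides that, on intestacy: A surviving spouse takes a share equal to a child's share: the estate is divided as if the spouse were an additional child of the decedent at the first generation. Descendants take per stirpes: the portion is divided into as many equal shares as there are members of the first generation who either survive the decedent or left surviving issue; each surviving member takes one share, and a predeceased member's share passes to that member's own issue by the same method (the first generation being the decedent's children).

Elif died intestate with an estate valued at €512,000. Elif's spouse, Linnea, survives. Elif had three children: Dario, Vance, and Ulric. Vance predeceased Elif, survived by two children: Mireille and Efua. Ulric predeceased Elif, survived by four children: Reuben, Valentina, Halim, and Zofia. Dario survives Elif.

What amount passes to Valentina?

The spouse counts as an additional share at the children's level, so there are 4 primary shares of €128,000. Linnea takes one such share (€128,000).
The children's combined portion (€384,000) is divided into 3 shares of €128,000: Dario takes €128,000; Vance's €128,000 share passes to Vance's issue; Ulric's €128,000 share passes to Ulric's issue.
Vance's share (€128,000) is divided into 2 shares of €64,000: Mireille and Efua each take €64,000.
Ulric's share (€128,000) is divided into 4 shares of €32,000: Reuben, Valentina, Halim, and Zofia each take €32,000.

Valentina receives €32,000.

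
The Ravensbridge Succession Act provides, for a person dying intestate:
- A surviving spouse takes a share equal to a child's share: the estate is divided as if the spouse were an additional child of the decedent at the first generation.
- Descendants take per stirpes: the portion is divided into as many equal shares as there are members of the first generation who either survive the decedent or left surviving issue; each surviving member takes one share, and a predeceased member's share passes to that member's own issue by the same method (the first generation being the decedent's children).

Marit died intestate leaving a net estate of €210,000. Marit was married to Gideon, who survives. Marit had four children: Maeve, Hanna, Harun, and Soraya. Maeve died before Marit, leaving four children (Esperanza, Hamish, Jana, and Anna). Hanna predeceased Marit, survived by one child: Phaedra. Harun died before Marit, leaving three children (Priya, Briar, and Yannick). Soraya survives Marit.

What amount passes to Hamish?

Hamish receives €10,500.

The spouse counts as an additional share at the children's level, so there are 5 primary shares of €42,000. Gideon takes one such share (€42,000).
The children's combined portion (€168,000) is divided into 4 shares of €42,000: Soraya takes €42,000; Maeve's €42,000 share passes to Maeve's issue; Hanna's €42,000 share passes to Hanna's issue; Harun's €42,000 share passes to Harun's issue.
Maeve's share (€42,000) is divided into 4 shares of €10,500: Esperanza, Hamish, Jana, and Anna each take €10,500.
Hanna's share (€42,000) passes entirely to Phaedra.
Harun's share (€42,000) is divided into 3 shares of €14,000: Priya, Briar, and Yannick each take €14,000.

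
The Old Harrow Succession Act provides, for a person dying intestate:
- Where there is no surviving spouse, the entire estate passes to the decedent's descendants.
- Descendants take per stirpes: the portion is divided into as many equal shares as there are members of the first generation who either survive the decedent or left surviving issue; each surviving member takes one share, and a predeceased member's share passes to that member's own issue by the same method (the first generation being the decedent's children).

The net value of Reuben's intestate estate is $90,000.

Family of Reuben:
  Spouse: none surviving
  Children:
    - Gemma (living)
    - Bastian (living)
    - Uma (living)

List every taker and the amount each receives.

Gemma: $30,000; Bastian: $30,000; Uma: $30,000

The entire $90,000 passes to the descendants.
That amount ($90,000) is divided into 3 shares of $30,000: Gemma, Bastian, and Uma each take $30,000.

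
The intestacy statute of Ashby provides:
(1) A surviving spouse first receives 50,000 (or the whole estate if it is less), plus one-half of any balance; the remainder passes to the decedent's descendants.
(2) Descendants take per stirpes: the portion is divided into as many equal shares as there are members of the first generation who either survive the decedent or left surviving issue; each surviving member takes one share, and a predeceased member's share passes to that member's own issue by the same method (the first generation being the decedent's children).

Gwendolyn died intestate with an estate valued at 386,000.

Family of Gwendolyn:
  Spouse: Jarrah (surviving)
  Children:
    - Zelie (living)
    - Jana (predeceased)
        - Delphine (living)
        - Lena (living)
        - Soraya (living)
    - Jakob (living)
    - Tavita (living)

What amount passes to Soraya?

Jarrah first takes 50,000, leaving a balance of 336,000. Jarrah then takes one-half of the balance (168,000), for a total of 218,000. The remaining 168,000 passes to the descendants.
The descendants' portion (168,000) is divided into 4 shares of 42,000: Zelie, Jakob, and Tavita each take 42,000; Jana's 42,000 share passes to Jana's issue.
Jana's share (42,000) is divided into 3 shares of 14,000: Delphine, Lena, and Soraya each take 14,000.

Soraya receives 14,000.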